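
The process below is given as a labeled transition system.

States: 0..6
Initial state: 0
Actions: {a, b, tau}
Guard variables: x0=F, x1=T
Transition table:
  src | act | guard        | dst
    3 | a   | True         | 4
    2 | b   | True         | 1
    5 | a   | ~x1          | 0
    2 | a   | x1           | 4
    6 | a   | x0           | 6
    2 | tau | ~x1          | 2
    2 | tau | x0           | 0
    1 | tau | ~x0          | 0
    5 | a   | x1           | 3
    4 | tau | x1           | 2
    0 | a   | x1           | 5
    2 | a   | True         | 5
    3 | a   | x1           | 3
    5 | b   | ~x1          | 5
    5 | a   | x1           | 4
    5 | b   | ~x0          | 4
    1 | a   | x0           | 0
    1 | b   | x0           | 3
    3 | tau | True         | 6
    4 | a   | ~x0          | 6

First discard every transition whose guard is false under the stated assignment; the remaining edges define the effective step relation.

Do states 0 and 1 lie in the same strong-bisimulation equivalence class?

Bisimulation quotient by refinement:
  round 0: {{0,1,2,3,4,5,6}}
  round 1: {{0},{1},{2,5},{3,4},{6}}
  round 2: {{0},{1},{2},{3},{4},{5},{6}}
7 equivalence class(es) (converged in 3)
0∈{0}, 1∈{1}

Answer: NOT BISIMILAR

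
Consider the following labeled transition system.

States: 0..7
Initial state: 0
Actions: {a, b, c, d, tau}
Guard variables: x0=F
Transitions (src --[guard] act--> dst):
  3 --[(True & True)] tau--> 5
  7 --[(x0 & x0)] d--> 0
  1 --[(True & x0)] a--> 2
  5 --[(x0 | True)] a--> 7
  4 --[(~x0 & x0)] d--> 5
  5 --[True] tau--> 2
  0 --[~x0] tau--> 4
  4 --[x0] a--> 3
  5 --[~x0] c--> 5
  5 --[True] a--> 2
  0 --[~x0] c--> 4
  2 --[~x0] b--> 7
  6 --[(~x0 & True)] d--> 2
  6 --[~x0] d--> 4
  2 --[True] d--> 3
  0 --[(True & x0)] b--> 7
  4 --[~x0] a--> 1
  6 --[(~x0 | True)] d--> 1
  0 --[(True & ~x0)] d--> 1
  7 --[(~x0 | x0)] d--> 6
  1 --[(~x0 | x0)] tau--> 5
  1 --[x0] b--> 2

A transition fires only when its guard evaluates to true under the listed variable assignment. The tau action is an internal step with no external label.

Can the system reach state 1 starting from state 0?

Answer: REACHABLE

Working:
Guard filter leaves 16 enabled edge(s).
L0 = {0}
L1 = {1,4}  cumulative {0,1,4}
L2 = {5}  cumulative {0,1,4,5}
L3 = {2,7}  cumulative {0,1,2,4,5,7}
L4 = {3,6}  cumulative {0,1,2,3,4,5,6,7}
Reachable = {0,1,2,3,4,5,6,7}
Path to 1: d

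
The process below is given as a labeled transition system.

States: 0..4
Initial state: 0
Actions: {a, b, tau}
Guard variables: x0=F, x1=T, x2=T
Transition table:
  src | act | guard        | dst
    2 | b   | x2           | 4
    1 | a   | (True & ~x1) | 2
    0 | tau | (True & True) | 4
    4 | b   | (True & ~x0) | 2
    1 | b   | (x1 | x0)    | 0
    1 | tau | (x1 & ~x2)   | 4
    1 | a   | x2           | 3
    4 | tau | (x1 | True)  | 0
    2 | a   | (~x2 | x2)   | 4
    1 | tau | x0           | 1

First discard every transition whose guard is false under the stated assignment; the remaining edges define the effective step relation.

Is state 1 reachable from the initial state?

Guard filter leaves 7 enabled edge(s).
L0 = {0}
L1 = {4}  cumulative {0,4}
L2 = {2}  cumulative {0,2,4}
R = {0,2,4}

Answer: UNREACHABLE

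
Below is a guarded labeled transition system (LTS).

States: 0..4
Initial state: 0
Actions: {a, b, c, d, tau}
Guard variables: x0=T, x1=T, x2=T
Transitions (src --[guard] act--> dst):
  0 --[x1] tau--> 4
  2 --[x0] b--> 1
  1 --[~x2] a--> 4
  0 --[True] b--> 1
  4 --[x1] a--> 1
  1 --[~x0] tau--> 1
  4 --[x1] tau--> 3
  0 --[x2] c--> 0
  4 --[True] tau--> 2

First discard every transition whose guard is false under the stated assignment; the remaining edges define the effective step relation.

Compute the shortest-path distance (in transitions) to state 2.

Answer: 2

Trace:
BFS to 2:
  depth 0: {0}
  depth 1: {1,4}
  depth 2: {2,3}
2 enters at depth 2; path tau·tau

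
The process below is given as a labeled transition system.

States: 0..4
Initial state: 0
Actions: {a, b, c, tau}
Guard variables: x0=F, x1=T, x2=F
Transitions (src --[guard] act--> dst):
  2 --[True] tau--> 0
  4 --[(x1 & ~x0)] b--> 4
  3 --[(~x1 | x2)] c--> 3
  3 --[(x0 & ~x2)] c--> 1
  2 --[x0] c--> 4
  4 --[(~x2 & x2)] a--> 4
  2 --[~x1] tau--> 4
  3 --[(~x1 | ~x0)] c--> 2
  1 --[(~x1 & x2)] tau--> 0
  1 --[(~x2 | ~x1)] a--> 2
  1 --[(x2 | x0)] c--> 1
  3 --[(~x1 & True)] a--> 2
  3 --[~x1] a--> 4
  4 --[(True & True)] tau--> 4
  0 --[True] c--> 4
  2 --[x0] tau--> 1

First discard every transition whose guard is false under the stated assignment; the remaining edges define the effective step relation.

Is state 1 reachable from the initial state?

Guard filter leaves 6 enabled edge(s).
L0 = {0}
L1 = {4}  cumulative {0,4}
R = {0,4}

Answer: UNREACHABLE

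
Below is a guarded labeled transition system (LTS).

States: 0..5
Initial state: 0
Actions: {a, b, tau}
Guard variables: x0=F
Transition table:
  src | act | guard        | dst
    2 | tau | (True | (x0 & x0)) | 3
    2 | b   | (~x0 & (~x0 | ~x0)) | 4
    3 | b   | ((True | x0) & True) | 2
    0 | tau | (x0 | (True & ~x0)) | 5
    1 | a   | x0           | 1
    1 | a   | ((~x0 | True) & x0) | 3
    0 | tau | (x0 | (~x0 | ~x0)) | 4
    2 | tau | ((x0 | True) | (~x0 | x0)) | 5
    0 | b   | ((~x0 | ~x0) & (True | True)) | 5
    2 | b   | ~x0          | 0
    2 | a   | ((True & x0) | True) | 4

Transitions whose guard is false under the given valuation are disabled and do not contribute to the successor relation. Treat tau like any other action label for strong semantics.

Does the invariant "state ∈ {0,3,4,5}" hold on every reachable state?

Safe = {0,3,4,5}
Reach set: {0,4,5}
  0: safe
  4: safe
  5: safe

Answer: INVARIANT HOLDS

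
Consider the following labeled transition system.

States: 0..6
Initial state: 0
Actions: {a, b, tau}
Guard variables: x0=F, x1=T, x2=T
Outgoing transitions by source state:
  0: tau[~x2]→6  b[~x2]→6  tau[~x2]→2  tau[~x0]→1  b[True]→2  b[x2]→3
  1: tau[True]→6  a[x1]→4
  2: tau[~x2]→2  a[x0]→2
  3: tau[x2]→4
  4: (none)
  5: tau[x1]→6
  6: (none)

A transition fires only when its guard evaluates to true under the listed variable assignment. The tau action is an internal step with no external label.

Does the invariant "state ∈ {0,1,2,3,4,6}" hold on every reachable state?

Safe = {0,1,2,3,4,6}
Reachable = {0,1,2,3,4,6}
  0: safe
  1: safe
  2: safe
  3: safe
  4: safe
  6: safe

Answer: INVARIANT HOLDS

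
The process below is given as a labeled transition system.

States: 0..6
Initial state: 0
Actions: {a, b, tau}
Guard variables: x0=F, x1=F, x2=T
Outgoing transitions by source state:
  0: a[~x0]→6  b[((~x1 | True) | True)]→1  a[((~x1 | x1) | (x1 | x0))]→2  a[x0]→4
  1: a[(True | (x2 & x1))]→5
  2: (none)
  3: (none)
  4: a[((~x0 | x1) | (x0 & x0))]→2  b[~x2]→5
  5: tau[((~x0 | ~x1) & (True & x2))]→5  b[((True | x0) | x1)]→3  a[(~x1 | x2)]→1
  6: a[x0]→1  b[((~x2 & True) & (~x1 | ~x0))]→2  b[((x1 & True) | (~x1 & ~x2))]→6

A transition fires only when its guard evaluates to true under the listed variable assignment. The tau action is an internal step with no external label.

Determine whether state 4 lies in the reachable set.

Answer: UNREACHABLE

Trace:
Guard filter leaves 8 enabled edge(s).
Layer 0: {0}
Layer 1: {1,2,6}  cumulative {0,1,2,6}
Layer 2: {5}  cumulative {0,1,2,5,6}
Layer 3: {3}  cumulative {0,1,2,3,5,6}
R = {0,1,2,3,5,6}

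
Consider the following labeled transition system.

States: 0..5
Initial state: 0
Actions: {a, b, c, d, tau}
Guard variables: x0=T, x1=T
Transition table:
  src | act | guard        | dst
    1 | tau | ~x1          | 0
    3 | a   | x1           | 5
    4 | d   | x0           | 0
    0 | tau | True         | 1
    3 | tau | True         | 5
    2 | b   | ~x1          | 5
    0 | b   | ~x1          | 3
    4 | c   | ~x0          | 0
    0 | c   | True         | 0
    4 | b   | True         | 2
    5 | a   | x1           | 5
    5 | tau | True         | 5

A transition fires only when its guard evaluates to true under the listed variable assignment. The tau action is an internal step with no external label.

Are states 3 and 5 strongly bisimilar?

Compute ~ classes (split until stable):
  π0 = {{0,1,2,3,4,5}}
  π1 = {{0},{1,2},{3,5},{4}}
4 equivalence class(es) (converged in 2)
class of 3: {3,5}; class of 5: {3,5}

Answer: BISIMILAR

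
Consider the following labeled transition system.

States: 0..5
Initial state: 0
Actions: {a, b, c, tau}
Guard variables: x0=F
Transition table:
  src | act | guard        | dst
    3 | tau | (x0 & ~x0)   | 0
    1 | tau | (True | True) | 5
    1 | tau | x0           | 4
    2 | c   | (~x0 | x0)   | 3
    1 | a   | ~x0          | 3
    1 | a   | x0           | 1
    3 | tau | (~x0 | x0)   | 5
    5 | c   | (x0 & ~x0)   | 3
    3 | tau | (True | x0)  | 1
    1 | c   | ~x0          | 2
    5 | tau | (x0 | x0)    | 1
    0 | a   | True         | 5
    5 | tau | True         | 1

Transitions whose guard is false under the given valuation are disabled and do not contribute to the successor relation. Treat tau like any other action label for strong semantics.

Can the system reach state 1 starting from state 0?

Answer: REACHABLE

Working:
After dropping false guards: 8 live edges.
L0 = {0}
L1 = {5}  now seen {0,5}
L2 = {1}  now seen {0,1,5}
L3 = {2,3}  now seen {0,1,2,3,5}
R = {0,1,2,3,5}
witness 1: a·tau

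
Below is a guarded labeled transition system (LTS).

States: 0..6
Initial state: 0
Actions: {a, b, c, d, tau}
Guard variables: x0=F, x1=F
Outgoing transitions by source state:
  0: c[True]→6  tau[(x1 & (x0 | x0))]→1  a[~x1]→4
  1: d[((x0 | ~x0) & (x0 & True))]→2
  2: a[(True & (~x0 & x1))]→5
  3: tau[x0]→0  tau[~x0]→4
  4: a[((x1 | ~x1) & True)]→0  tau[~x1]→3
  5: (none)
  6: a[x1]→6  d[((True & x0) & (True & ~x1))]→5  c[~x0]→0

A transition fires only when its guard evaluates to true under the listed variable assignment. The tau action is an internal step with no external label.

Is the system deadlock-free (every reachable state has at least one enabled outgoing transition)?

Answer: DEADLOCK-FREE

Analysis:
Reachable = {0,3,4,6}
  0: a→4  c→6  [deg 2]
  3: tau→4  [deg 1]
  4: a→0  tau→3  [deg 2]
  6: c→0  [deg 1]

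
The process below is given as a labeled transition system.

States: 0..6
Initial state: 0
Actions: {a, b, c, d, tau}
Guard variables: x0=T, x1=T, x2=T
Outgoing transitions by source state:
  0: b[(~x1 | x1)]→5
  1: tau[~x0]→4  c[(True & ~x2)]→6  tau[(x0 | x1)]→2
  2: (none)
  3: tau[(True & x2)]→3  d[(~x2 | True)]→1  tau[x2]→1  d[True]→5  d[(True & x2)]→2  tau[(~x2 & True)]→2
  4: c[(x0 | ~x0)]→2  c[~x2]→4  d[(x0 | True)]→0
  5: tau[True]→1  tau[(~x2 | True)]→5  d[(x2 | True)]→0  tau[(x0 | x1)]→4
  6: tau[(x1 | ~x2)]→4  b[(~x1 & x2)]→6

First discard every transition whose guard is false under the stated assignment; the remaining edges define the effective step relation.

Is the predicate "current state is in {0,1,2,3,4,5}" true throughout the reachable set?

Answer: INVARIANT HOLDS

Working:
Allowed set {0,1,2,3,4,5}
Reach set: {0,1,2,4,5}
  0: ok
  1: ok
  2: ok
  4: ok
  5: ok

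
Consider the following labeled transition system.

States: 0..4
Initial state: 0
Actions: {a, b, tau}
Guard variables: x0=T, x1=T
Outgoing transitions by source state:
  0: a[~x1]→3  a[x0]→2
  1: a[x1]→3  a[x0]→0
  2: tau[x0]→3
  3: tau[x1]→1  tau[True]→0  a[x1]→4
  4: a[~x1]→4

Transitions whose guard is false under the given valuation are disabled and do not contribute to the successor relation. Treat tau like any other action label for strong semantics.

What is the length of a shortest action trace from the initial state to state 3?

Answer: 2

Working:
BFS to 3:
  depth 0: {0}
  depth 1: {2}
  depth 2: {3}
first hit 3 at d=2 via a·tau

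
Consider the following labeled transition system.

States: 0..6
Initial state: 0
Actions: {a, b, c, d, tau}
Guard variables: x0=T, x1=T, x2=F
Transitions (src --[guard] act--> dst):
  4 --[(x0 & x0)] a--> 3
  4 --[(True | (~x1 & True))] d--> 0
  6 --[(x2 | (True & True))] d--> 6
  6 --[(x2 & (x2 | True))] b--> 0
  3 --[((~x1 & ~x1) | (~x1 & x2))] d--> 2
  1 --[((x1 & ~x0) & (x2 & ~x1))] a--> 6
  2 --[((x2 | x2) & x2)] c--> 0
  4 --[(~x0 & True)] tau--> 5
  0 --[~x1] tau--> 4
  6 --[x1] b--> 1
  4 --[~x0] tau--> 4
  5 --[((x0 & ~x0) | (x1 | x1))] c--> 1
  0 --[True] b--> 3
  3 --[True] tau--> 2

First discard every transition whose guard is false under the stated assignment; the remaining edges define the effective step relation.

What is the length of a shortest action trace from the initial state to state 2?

Answer: 2

Trace:
Breadth-first toward 2:
  Layer 0: {0}
  Layer 1: {3}
  Layer 2: {2}
2 enters at depth 2; path b·tau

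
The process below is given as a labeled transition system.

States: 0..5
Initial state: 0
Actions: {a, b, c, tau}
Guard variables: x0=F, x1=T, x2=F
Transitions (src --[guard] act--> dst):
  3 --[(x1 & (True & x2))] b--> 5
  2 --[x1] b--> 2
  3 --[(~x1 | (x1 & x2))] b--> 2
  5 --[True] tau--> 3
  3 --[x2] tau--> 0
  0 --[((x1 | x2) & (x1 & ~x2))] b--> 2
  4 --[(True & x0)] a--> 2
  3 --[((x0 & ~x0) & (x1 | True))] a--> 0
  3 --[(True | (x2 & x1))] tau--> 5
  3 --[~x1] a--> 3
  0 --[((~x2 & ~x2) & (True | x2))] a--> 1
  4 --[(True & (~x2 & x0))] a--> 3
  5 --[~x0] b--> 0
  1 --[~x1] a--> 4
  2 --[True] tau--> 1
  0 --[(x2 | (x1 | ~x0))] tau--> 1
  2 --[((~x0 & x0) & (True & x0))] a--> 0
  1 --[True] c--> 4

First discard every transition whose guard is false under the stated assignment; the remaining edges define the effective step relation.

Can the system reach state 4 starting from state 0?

After dropping false guards: 9 live edges.
depth 0: {0}
depth 1: {1,2}  cumulative {0,1,2}
depth 2: {4}  cumulative {0,1,2,4}
R = {0,1,2,4}
Path to 4: a·c

Answer: REACHABLE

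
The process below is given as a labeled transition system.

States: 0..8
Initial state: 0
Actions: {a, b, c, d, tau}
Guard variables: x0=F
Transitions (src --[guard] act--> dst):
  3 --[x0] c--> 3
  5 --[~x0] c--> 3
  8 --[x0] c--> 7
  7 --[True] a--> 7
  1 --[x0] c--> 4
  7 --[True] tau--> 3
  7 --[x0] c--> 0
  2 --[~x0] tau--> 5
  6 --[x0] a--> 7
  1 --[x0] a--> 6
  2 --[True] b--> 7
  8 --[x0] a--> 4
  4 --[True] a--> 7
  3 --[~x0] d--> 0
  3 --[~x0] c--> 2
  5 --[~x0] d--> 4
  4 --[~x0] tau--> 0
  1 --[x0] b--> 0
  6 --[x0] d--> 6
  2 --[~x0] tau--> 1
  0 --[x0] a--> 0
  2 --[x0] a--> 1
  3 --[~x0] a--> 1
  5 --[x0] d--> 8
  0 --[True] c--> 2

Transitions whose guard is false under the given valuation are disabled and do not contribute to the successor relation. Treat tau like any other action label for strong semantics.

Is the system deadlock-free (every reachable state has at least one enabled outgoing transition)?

Reachable = {0,1,2,3,4,5,7}
  0: c→2  [1 exit(s)]
  1: ∅  [STUCK]
  2: b→7  tau→1  tau→5  [3 exit(s)]
  3: a→1  c→2  d→0  [3 exit(s)]
  4: a→7  tau→0  [2 exit(s)]
  5: c→3  d→4  [2 exit(s)]
  7: a→7  tau→3  [2 exit(s)]
witness 1: c·tau

Answer: DEADLOCK at state 1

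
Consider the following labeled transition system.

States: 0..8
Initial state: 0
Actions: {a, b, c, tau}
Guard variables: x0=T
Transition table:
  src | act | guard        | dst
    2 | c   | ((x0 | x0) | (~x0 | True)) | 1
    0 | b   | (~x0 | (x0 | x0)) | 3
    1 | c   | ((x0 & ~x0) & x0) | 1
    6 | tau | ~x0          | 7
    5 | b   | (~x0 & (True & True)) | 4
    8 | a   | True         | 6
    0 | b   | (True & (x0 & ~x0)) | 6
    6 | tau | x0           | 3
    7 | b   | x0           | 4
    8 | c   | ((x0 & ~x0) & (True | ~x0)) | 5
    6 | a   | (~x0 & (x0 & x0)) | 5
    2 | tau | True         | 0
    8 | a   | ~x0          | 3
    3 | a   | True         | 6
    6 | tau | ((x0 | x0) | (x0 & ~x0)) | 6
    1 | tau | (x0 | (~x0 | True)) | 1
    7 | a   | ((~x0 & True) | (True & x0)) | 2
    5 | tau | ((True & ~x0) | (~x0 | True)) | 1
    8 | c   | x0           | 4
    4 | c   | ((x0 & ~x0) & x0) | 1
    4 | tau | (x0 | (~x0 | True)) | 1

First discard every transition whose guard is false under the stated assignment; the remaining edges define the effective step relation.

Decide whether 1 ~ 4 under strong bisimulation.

Answer: BISIMILAR

Working:
Compute ~ classes (split until stable):
  π0 = {{0,1,2,3,4,5,6,7,8}}
  π1 = {{0},{1,4,5,6},{2},{3},{7},{8}}
  π2 = {{0},{1,4,5},{2},{3},{6},{7},{8}}
stable after 3 split(s): 7 block(s)
[1]={1,4,5}  [4]={1,4,5}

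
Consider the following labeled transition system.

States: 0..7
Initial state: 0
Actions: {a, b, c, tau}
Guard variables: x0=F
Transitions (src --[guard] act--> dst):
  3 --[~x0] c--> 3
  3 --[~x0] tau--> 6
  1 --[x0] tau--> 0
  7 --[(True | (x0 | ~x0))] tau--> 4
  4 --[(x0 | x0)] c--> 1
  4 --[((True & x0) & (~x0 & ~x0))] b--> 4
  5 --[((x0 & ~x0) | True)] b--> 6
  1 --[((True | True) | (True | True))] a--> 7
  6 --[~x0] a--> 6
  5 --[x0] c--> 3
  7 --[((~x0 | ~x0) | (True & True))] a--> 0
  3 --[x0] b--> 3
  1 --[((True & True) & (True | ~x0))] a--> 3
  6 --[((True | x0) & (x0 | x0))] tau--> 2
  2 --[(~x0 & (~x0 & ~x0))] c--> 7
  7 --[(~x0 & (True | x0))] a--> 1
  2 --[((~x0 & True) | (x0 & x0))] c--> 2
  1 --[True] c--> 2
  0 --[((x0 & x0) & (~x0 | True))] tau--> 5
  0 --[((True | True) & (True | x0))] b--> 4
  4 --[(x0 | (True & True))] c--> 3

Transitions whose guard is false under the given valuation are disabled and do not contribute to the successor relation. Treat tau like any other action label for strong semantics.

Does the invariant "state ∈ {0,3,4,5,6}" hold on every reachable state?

Safe = {0,3,4,5,6}
Reach set: {0,3,4,6}
  0: ✓
  3: ✓
  4: ✓
  6: ✓

Answer: INVARIANT HOLDS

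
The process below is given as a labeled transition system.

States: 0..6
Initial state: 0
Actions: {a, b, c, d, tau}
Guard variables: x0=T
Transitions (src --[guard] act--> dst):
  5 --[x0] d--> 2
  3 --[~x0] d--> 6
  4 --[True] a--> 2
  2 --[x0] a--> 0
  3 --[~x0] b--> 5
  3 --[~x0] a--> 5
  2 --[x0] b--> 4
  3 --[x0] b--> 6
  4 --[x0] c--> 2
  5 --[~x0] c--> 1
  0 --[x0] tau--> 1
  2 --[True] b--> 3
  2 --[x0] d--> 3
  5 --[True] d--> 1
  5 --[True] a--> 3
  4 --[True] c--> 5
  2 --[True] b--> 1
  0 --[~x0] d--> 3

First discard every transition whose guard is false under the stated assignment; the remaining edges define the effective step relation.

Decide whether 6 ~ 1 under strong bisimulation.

Answer: BISIMILAR

Working:
Bisimulation quotient by refinement:
  P[0] = {{0,1,2,3,4,5,6}}
  P[1] = {{0},{1,6},{2},{3},{4},{5}}
stable after 2 split(s): 6 block(s)
[6]={1,6}  [1]={1,6}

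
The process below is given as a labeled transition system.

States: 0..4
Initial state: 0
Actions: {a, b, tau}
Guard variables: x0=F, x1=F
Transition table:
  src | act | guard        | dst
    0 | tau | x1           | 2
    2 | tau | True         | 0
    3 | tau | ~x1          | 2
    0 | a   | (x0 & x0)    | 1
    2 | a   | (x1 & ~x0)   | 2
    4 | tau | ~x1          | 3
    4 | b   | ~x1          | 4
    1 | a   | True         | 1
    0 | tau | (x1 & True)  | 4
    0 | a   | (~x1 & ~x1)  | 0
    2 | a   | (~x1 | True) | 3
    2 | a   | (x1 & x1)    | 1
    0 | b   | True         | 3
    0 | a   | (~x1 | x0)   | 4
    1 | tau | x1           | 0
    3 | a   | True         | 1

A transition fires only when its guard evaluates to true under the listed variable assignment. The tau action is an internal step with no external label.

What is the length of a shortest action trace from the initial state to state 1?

Answer: 2

Analysis:
BFS to 1:
  L0 = {0}
  L1 = {3,4}
  L2 = {1,2}
depth(1)=2, e.g. b·a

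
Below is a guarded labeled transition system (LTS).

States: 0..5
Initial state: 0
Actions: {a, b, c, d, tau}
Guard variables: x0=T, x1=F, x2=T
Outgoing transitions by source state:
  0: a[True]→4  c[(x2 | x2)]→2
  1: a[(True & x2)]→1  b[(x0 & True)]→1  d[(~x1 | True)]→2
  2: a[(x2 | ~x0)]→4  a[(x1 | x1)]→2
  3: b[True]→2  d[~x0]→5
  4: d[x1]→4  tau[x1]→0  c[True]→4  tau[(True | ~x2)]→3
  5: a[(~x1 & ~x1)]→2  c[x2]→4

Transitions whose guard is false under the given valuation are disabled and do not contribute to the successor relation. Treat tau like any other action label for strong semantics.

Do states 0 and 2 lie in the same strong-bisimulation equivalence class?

Answer: NOT BISIMILAR

Trace:
Refine partition for ~:
  π0 = {{0,1,2,3,4,5}}
  π1 = {{0,5},{1},{2},{3},{4}}
  π2 = {{0},{1},{2},{3},{4},{5}}
stable after 3 split(s): 6 block(s)
class of 0: {0}; class of 2: {2}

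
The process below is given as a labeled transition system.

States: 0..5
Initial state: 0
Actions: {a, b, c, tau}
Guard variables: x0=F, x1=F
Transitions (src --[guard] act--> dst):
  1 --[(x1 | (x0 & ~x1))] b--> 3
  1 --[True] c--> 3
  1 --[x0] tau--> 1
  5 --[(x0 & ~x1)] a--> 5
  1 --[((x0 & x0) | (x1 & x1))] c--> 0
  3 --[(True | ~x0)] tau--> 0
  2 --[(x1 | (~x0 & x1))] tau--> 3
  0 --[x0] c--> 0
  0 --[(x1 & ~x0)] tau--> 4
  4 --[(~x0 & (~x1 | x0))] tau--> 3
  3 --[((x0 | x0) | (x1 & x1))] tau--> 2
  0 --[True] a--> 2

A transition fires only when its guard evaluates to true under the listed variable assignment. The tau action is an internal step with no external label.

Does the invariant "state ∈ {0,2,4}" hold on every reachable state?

Allowed set {0,2,4}
Reachable = {0,2}
  0: safe
  2: safe

Answer: INVARIANT HOLDS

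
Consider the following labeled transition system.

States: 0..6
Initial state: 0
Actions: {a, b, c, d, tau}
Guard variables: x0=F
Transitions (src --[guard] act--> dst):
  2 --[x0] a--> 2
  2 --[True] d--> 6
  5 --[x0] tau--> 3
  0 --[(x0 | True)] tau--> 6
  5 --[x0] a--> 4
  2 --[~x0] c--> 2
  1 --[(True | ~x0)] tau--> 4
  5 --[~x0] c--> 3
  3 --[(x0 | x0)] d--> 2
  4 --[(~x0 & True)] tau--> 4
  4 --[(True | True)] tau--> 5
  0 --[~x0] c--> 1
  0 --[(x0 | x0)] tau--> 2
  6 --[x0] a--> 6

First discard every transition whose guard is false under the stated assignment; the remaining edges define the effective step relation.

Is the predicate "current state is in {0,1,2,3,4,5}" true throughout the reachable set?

Answer: INVARIANT VIOLATED at state 6

Trace:
Inv-set: {0,1,2,3,4,5}
Reach set: {0,1,3,4,5,6}
  0: ok
  1: ok
  3: ok
  4: ok
  5: ok
  6: outside
witness against invariant: tau → 6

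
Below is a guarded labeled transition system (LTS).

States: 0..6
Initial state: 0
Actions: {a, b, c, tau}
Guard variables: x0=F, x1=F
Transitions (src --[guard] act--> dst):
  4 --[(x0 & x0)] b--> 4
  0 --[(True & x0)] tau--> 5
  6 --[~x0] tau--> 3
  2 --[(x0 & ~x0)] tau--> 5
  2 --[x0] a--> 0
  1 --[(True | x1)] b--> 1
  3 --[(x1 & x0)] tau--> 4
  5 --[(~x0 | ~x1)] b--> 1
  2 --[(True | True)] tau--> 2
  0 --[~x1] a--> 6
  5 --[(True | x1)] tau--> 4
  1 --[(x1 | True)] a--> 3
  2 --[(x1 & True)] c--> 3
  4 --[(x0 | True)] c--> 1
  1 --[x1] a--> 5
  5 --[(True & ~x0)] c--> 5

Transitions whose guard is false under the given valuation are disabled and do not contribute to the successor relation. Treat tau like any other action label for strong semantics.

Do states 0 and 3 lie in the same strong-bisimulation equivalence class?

Answer: NOT BISIMILAR

Analysis:
Compute ~ classes (split until stable):
  P[0] = {{0,1,2,3,4,5,6}}
  P[1] = {{0},{1},{2,6},{3},{4},{5}}
  P[2] = {{0},{1},{2},{3},{4},{5},{6}}
7 equivalence class(es) (converged in 3)
class of 0: {0}; class of 3: {3}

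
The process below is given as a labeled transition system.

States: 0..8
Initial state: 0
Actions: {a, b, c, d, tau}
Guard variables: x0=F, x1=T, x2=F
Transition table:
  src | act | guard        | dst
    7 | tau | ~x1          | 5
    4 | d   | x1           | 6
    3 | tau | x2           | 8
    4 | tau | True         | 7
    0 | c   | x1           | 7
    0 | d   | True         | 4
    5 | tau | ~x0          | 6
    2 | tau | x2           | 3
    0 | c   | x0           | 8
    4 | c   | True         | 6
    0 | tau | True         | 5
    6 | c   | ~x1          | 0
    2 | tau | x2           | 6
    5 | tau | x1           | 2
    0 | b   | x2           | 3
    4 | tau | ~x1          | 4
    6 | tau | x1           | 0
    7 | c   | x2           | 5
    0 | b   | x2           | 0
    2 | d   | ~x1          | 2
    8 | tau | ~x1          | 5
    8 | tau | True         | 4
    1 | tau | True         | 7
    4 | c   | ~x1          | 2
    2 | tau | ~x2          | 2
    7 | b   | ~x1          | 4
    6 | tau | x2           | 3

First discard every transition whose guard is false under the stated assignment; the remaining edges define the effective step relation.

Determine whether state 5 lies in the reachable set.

Answer: REACHABLE

Trace:
After dropping false guards: 12 live edges.
L0 = {0}
L1 = {4,5,7}  total {0,4,5,7}
L2 = {2,6}  total {0,2,4,5,6,7}
Reach set: {0,2,4,5,6,7}
witness 5: tau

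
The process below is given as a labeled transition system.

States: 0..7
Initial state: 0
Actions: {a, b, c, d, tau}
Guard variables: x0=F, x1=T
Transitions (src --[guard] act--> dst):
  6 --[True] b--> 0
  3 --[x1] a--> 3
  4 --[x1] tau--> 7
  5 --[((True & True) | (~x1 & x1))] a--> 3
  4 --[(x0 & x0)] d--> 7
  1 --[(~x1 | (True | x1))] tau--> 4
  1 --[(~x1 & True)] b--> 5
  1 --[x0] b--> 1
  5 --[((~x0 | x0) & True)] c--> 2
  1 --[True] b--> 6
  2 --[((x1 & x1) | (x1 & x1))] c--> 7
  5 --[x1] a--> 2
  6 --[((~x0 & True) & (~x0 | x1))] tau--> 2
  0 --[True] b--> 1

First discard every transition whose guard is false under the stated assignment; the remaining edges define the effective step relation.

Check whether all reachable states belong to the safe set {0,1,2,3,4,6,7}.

Answer: INVARIANT HOLDS

Working:
Safe = {0,1,2,3,4,6,7}
Reachable = {0,1,2,4,6,7}
  0: safe
  1: safe
  2: safe
  4: safe
  6: safe
  7: safe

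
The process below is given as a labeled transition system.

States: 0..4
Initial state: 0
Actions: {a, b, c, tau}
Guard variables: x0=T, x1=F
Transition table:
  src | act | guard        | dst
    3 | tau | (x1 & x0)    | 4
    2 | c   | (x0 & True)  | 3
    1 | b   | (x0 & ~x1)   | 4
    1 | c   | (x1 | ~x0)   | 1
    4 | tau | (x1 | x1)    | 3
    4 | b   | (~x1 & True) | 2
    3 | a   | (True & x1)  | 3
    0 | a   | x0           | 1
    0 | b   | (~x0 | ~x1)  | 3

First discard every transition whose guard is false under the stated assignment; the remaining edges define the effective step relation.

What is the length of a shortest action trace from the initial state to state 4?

Answer: 2

Analysis:
Layered search for 4:
  Layer 0: {0}
  Layer 1: {1,3}
  Layer 2: {4}
depth(4)=2, e.g. a·b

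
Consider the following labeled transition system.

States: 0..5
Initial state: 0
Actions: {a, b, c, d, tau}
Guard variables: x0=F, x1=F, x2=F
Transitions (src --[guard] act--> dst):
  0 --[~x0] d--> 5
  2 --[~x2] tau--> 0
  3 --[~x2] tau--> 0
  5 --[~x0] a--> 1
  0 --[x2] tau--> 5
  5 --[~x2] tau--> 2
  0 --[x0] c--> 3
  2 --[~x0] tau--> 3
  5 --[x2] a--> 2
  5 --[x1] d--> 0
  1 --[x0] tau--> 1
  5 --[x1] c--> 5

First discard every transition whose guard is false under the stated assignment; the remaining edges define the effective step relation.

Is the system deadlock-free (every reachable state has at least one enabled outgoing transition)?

R = {0,1,2,3,5}
  0: d→5  [deg 1]
  1: ∅  [STUCK]
  2: tau→0  tau→3  [deg 2]
  3: tau→0  [deg 1]
  5: a→1  tau→2  [deg 2]
Path to 1: d·a

Answer: DEADLOCK at state 1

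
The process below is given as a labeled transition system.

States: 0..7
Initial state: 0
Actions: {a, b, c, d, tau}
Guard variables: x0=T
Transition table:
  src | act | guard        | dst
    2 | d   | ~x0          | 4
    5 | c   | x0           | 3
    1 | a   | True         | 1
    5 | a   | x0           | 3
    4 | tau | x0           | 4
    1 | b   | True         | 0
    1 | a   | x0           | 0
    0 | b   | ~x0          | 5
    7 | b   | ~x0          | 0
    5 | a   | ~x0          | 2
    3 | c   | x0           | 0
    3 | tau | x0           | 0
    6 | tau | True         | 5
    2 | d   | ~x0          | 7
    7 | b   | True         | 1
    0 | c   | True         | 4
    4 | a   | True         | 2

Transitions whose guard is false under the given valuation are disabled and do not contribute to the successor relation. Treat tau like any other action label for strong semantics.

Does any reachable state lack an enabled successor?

Answer: DEADLOCK at state 2

Analysis:
Reach set: {0,2,4}
  0: c→4  [1 exit(s)]
  2: ∅  [deadlock]
  4: a→2  tau→4  [2 exit(s)]
Path to 2: c·a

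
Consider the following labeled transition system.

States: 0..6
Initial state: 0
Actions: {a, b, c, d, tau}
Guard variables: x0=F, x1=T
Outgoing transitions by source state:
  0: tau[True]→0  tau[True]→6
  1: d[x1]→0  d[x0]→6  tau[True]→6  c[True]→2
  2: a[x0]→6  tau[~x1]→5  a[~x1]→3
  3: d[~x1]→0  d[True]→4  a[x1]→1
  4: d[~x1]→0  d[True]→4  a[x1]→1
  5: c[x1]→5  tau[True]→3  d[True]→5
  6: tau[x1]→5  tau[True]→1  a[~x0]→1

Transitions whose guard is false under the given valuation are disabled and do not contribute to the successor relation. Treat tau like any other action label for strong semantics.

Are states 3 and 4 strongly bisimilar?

Refine partition for ~:
  P[0] = {{0,1,2,3,4,5,6}}
  P[1] = {{0},{1,5},{2},{3,4},{6}}
  P[2] = {{0},{1},{2},{3,4},{5},{6}}
stable after 3 split(s): 6 block(s)
3∈{3,4}, 4∈{3,4}

Answer: BISIMILAR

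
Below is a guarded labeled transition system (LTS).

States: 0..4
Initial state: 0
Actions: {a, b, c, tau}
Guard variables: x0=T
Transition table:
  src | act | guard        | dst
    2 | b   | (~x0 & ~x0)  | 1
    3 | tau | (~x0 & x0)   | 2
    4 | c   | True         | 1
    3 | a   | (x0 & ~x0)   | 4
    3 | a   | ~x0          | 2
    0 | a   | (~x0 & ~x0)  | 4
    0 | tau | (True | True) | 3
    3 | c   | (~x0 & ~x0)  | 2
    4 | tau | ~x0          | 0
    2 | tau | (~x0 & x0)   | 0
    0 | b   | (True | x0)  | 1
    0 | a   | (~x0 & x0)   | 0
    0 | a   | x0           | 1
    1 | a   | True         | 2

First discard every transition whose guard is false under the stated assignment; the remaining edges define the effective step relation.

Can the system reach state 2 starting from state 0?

5 transition(s) survive guard evaluation.
depth 0: {0}
depth 1: {1,3}  total {0,1,3}
depth 2: {2}  total {0,1,2,3}
Reachable = {0,1,2,3}
trace reaching 2: b·a

Answer: REACHABLE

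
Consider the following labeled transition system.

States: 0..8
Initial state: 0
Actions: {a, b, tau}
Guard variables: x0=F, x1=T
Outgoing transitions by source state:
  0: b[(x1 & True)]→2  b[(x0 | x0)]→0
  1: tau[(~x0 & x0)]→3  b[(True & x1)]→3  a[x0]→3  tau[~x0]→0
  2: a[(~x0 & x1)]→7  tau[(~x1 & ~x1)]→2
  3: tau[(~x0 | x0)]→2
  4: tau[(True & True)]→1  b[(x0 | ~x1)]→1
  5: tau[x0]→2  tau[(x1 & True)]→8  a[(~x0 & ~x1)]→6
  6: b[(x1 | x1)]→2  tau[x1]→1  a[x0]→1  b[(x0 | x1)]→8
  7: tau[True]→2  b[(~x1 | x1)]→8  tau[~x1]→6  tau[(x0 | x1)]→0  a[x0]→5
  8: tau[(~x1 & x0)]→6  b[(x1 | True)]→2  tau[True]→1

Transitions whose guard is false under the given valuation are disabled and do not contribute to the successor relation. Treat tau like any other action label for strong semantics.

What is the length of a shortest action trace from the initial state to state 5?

BFS to 5:
  L0 = {0}
  L1 = {2}
  L2 = {7}
  L3 = {8}
  L4 = {1}
  L5 = {3}
5 never appears.

Answer: UNREACHABLE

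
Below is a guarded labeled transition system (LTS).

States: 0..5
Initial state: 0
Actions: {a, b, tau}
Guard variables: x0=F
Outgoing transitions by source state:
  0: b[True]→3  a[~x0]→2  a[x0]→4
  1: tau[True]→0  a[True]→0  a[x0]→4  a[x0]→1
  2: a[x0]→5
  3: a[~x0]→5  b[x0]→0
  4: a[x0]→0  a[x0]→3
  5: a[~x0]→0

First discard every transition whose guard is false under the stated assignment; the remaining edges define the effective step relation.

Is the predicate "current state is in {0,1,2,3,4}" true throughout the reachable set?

Allowed set {0,1,2,3,4}
Reachable = {0,2,3,5}
  0: ✓
  2: ✓
  3: ✓
  5: VIOLATES
reach 5 via b·a — violates

Answer: INVARIANT VIOLATED at state 5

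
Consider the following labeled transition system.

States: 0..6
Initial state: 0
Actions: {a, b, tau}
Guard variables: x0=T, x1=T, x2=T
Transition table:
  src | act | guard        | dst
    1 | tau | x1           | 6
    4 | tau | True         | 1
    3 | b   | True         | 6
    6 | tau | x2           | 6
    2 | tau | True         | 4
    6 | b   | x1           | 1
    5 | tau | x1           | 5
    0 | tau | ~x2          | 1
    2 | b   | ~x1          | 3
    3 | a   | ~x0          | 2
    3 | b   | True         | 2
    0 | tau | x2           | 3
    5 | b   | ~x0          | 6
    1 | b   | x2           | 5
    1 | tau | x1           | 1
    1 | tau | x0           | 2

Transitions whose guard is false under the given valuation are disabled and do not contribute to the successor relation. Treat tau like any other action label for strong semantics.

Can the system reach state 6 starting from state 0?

Guard filter leaves 12 enabled edge(s).
L0 = {0}
L1 = {3}  now seen {0,3}
L2 = {2,6}  now seen {0,2,3,6}
L3 = {1,4}  now seen {0,1,2,3,4,6}
L4 = {5}  now seen {0,1,2,3,4,5,6}
Reachable = {0,1,2,3,4,5,6}
Path to 6: tau·b

Answer: REACHABLE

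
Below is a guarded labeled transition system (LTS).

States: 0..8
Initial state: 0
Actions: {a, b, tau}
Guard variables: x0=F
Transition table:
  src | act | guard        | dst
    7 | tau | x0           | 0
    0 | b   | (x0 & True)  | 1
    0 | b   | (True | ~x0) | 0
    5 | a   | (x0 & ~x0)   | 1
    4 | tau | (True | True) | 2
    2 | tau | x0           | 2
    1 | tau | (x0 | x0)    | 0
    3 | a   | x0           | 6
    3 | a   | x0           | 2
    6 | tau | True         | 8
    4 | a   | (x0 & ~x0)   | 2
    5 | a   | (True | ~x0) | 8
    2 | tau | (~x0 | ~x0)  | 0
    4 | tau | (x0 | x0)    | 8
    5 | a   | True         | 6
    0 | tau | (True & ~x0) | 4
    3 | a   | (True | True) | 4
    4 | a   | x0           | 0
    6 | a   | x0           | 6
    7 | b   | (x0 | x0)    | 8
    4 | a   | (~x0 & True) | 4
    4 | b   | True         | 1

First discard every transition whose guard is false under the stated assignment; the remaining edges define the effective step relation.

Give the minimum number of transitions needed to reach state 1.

BFS to 1:
  depth 0: {0}
  depth 1: {4}
  depth 2: {1,2}
first hit 1 at d=2 via tau·b

Answer: 2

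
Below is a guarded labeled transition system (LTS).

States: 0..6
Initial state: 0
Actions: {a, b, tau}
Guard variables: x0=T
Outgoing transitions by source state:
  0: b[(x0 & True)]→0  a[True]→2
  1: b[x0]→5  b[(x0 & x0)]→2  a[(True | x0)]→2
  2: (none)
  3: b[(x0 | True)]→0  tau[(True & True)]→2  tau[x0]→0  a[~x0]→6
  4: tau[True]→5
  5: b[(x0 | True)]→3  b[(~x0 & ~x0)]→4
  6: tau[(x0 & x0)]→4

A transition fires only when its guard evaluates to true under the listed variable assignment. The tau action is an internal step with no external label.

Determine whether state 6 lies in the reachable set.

Answer: UNREACHABLE

Trace:
11 transition(s) survive guard evaluation.
depth 0: {0}
depth 1: {2}  total {0,2}
Reachable = {0,2}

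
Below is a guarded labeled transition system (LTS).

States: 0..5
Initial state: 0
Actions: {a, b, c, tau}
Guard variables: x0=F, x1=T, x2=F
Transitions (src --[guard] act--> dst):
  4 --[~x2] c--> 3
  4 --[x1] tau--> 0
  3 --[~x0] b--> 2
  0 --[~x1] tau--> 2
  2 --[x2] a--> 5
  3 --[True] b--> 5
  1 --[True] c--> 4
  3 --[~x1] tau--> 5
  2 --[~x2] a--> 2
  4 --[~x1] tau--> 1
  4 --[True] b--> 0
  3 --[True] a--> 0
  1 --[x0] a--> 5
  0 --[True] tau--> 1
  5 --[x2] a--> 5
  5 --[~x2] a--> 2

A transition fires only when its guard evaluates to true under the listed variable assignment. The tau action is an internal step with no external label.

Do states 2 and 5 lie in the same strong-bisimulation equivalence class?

Compute ~ classes (split until stable):
  π0 = {{0,1,2,3,4,5}}
  π1 = {{0},{1},{2,5},{3},{4}}
Fixed point at round 2; 5 class(es).
class of 2: {2,5}; class of 5: {2,5}

Answer: BISIMILAR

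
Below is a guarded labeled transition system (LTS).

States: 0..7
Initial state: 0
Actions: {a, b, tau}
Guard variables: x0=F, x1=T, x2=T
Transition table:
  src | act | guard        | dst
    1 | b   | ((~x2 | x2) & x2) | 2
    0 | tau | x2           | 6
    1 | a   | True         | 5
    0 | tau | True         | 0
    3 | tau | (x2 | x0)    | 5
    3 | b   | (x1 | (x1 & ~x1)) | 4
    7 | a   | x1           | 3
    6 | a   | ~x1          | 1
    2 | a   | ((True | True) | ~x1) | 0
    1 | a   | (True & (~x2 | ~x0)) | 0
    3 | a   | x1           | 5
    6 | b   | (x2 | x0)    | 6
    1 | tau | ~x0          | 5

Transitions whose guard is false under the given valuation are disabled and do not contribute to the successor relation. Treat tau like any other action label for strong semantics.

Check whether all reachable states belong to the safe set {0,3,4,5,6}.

Answer: INVARIANT HOLDS

Analysis:
Safe = {0,3,4,5,6}
Reach set: {0,6}
  0: ✓
  6: ✓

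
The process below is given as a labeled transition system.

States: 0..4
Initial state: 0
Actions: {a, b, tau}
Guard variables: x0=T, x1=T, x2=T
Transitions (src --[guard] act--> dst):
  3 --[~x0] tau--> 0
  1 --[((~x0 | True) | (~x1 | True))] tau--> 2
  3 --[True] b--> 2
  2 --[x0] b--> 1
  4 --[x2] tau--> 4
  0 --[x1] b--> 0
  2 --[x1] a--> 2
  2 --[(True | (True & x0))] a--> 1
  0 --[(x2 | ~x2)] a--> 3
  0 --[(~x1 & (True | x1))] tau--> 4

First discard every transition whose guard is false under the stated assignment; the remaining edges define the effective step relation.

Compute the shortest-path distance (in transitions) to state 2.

Answer: 2

Working:
Layered search for 2:
  depth 0: {0}
  depth 1: {3}
  depth 2: {2}
2 enters at depth 2; path a·b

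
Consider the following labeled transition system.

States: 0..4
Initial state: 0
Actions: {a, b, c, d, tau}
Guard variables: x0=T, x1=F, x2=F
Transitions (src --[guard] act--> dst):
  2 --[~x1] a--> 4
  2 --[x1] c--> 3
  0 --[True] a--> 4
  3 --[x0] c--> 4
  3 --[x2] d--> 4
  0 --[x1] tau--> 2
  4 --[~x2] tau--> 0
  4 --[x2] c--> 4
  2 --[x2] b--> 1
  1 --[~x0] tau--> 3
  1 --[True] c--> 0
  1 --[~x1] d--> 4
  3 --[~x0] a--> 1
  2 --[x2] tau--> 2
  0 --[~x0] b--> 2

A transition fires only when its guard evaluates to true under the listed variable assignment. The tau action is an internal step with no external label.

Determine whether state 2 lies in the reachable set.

Answer: UNREACHABLE

Working:
Guard filter leaves 6 enabled edge(s).
depth 0: {0}
depth 1: {4}  total {0,4}
Reach set: {0,4}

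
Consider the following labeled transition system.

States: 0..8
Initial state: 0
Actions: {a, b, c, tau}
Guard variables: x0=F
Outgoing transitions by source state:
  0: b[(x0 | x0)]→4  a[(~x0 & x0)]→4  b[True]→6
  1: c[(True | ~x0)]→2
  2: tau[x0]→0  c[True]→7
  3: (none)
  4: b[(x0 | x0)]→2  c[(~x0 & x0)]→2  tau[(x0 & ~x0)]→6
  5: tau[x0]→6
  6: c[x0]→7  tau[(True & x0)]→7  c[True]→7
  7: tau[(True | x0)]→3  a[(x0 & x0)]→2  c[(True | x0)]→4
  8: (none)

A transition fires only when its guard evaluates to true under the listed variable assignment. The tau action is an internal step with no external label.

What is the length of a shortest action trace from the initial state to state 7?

Answer: 2

Trace:
Breadth-first toward 7:
  depth 0: {0}
  depth 1: {6}
  depth 2: {7}
first hit 7 at d=2 via b·c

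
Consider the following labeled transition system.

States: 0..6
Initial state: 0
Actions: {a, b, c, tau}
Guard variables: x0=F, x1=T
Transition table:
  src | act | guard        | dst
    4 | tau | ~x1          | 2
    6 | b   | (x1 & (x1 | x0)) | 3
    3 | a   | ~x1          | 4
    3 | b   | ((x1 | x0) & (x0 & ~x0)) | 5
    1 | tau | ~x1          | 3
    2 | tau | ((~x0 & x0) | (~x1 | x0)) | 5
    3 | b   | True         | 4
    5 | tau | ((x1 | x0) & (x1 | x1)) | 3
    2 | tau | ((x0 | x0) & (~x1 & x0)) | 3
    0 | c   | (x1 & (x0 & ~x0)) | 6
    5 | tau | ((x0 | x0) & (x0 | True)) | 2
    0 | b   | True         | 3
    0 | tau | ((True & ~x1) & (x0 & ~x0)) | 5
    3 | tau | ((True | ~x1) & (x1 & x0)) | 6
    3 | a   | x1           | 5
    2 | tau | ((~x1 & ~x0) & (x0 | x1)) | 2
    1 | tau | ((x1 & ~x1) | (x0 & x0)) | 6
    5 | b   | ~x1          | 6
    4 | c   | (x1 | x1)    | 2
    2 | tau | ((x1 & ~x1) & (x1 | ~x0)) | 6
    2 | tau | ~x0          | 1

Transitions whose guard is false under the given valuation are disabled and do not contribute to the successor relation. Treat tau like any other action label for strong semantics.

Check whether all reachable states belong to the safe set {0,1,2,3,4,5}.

Inv-set: {0,1,2,3,4,5}
R = {0,1,2,3,4,5}
  0: ok
  1: ok
  2: ok
  3: ok
  4: ok
  5: ok

Answer: INVARIANT HOLDS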